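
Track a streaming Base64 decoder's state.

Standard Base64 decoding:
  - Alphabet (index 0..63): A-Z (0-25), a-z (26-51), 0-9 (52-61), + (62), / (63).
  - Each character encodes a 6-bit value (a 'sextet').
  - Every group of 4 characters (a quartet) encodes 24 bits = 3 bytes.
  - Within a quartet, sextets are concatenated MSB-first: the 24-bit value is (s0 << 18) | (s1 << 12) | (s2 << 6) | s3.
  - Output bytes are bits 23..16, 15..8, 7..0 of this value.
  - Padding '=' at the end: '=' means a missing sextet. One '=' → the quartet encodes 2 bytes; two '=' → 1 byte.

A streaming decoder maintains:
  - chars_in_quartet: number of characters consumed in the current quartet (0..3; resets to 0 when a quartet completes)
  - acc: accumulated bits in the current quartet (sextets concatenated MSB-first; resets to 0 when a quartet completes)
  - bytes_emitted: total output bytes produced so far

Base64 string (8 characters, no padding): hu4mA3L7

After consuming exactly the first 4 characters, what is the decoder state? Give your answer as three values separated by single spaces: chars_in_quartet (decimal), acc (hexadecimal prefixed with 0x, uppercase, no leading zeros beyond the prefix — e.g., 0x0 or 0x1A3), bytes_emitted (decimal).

Answer: 0 0x0 3

Derivation:
After char 0 ('h'=33): chars_in_quartet=1 acc=0x21 bytes_emitted=0
After char 1 ('u'=46): chars_in_quartet=2 acc=0x86E bytes_emitted=0
After char 2 ('4'=56): chars_in_quartet=3 acc=0x21BB8 bytes_emitted=0
After char 3 ('m'=38): chars_in_quartet=4 acc=0x86EE26 -> emit 86 EE 26, reset; bytes_emitted=3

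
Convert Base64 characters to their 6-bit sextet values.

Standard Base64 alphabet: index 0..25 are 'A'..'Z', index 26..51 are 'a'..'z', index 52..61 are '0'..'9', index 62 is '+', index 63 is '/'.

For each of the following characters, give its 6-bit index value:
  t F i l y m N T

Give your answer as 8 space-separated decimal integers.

Answer: 45 5 34 37 50 38 13 19

Derivation:
't': a..z range, 26 + ord('t') − ord('a') = 45
'F': A..Z range, ord('F') − ord('A') = 5
'i': a..z range, 26 + ord('i') − ord('a') = 34
'l': a..z range, 26 + ord('l') − ord('a') = 37
'y': a..z range, 26 + ord('y') − ord('a') = 50
'm': a..z range, 26 + ord('m') − ord('a') = 38
'N': A..Z range, ord('N') − ord('A') = 13
'T': A..Z range, ord('T') − ord('A') = 19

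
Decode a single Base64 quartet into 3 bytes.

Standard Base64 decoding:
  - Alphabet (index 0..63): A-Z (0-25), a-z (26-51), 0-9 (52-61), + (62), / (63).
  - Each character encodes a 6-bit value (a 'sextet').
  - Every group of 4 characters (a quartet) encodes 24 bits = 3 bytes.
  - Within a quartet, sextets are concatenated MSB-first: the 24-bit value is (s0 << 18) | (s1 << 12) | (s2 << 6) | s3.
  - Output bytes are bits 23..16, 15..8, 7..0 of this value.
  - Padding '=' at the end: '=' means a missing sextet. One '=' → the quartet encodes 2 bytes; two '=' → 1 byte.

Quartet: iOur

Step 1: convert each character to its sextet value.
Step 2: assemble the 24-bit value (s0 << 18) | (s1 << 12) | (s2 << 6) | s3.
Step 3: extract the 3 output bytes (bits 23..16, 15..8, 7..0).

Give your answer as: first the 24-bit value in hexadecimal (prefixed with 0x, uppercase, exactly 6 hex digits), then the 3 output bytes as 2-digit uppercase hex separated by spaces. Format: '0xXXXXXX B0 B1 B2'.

Sextets: i=34, O=14, u=46, r=43
24-bit: (34<<18) | (14<<12) | (46<<6) | 43
      = 0x880000 | 0x00E000 | 0x000B80 | 0x00002B
      = 0x88EBAB
Bytes: (v>>16)&0xFF=88, (v>>8)&0xFF=EB, v&0xFF=AB

Answer: 0x88EBAB 88 EB AB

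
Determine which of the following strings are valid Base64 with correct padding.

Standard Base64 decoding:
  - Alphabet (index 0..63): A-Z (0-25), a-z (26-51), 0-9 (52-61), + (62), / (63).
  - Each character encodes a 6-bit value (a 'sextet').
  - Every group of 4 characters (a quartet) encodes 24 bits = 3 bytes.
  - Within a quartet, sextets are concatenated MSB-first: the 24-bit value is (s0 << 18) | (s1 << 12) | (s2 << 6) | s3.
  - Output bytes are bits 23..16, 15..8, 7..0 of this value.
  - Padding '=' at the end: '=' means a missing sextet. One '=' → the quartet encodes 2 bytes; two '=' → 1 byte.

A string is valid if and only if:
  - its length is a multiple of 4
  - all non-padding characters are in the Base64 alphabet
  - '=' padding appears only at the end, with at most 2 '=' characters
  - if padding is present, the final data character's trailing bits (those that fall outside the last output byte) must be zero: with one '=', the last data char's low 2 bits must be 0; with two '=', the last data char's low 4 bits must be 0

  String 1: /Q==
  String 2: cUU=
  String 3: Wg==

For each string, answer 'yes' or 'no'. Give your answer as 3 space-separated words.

String 1: '/Q==' → valid
String 2: 'cUU=' → valid
String 3: 'Wg==' → valid

Answer: yes yes yes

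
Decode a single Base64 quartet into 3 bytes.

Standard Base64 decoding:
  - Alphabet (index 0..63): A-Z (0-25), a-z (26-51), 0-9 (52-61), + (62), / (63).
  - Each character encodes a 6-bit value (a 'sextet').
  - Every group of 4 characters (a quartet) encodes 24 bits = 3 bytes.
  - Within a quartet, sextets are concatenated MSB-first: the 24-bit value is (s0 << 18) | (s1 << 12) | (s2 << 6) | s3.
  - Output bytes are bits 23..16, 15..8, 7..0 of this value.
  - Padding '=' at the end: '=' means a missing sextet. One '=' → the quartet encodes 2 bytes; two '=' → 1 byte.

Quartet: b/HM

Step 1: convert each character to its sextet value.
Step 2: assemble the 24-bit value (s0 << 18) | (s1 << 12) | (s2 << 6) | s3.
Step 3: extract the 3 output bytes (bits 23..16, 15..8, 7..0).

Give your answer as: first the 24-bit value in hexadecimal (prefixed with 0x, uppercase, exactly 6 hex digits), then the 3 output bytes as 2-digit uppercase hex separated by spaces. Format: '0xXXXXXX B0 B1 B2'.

Answer: 0x6FF1CC 6F F1 CC

Derivation:
Sextets: b=27, /=63, H=7, M=12
24-bit: (27<<18) | (63<<12) | (7<<6) | 12
      = 0x6C0000 | 0x03F000 | 0x0001C0 | 0x00000C
      = 0x6FF1CC
Bytes: (v>>16)&0xFF=6F, (v>>8)&0xFF=F1, v&0xFF=CC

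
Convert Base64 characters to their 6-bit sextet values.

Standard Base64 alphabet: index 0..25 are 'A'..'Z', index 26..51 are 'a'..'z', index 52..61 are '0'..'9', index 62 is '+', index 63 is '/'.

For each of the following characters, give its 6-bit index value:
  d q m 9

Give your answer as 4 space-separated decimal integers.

Answer: 29 42 38 61

Derivation:
'd': a..z range, 26 + ord('d') − ord('a') = 29
'q': a..z range, 26 + ord('q') − ord('a') = 42
'm': a..z range, 26 + ord('m') − ord('a') = 38
'9': 0..9 range, 52 + ord('9') − ord('0') = 61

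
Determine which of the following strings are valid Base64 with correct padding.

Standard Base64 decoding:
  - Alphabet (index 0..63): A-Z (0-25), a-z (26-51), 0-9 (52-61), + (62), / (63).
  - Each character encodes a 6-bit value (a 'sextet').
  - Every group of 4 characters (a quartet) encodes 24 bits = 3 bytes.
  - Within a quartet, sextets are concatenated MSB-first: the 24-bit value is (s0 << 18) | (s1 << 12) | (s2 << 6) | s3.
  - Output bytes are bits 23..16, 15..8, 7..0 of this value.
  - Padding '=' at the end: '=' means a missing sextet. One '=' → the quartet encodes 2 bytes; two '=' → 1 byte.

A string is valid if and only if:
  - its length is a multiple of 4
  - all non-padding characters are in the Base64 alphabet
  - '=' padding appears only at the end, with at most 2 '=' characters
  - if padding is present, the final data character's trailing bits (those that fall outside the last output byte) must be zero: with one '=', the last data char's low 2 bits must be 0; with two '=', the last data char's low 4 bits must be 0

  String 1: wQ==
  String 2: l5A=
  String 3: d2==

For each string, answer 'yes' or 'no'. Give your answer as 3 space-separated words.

Answer: yes yes no

Derivation:
String 1: 'wQ==' → valid
String 2: 'l5A=' → valid
String 3: 'd2==' → invalid (bad trailing bits)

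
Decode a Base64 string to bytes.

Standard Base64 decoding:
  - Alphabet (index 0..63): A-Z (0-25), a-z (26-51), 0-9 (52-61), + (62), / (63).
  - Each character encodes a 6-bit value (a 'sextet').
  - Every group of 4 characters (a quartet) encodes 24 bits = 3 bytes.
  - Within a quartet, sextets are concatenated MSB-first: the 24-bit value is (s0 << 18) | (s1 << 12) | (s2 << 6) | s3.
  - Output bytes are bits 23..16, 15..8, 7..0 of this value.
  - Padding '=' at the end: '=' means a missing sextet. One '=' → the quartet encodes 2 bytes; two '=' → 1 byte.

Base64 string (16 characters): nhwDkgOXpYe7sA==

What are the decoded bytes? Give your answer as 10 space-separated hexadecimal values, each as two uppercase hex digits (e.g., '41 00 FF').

Answer: 9E 1C 03 92 03 97 A5 87 BB B0

Derivation:
After char 0 ('n'=39): chars_in_quartet=1 acc=0x27 bytes_emitted=0
After char 1 ('h'=33): chars_in_quartet=2 acc=0x9E1 bytes_emitted=0
After char 2 ('w'=48): chars_in_quartet=3 acc=0x27870 bytes_emitted=0
After char 3 ('D'=3): chars_in_quartet=4 acc=0x9E1C03 -> emit 9E 1C 03, reset; bytes_emitted=3
After char 4 ('k'=36): chars_in_quartet=1 acc=0x24 bytes_emitted=3
After char 5 ('g'=32): chars_in_quartet=2 acc=0x920 bytes_emitted=3
After char 6 ('O'=14): chars_in_quartet=3 acc=0x2480E bytes_emitted=3
After char 7 ('X'=23): chars_in_quartet=4 acc=0x920397 -> emit 92 03 97, reset; bytes_emitted=6
After char 8 ('p'=41): chars_in_quartet=1 acc=0x29 bytes_emitted=6
After char 9 ('Y'=24): chars_in_quartet=2 acc=0xA58 bytes_emitted=6
After char 10 ('e'=30): chars_in_quartet=3 acc=0x2961E bytes_emitted=6
After char 11 ('7'=59): chars_in_quartet=4 acc=0xA587BB -> emit A5 87 BB, reset; bytes_emitted=9
After char 12 ('s'=44): chars_in_quartet=1 acc=0x2C bytes_emitted=9
After char 13 ('A'=0): chars_in_quartet=2 acc=0xB00 bytes_emitted=9
Padding '==': partial quartet acc=0xB00 -> emit B0; bytes_emitted=10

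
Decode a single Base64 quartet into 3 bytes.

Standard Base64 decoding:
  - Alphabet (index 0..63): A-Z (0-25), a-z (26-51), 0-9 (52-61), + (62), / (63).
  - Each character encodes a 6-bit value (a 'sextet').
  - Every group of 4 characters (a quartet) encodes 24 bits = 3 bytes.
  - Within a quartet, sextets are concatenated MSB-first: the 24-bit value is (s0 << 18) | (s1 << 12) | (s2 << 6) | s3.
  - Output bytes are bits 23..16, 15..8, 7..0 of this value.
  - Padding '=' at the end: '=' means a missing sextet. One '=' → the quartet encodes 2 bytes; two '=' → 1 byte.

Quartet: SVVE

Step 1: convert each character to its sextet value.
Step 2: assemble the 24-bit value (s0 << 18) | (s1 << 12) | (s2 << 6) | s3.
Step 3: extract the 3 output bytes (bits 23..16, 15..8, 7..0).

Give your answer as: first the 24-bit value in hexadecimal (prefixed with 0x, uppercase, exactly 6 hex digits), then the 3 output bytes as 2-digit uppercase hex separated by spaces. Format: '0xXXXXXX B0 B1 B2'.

Sextets: S=18, V=21, V=21, E=4
24-bit: (18<<18) | (21<<12) | (21<<6) | 4
      = 0x480000 | 0x015000 | 0x000540 | 0x000004
      = 0x495544
Bytes: (v>>16)&0xFF=49, (v>>8)&0xFF=55, v&0xFF=44

Answer: 0x495544 49 55 44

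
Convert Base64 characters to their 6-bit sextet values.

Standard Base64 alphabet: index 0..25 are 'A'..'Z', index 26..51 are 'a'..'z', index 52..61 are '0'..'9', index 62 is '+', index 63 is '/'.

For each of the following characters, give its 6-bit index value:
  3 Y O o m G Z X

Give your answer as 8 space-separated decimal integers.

'3': 0..9 range, 52 + ord('3') − ord('0') = 55
'Y': A..Z range, ord('Y') − ord('A') = 24
'O': A..Z range, ord('O') − ord('A') = 14
'o': a..z range, 26 + ord('o') − ord('a') = 40
'm': a..z range, 26 + ord('m') − ord('a') = 38
'G': A..Z range, ord('G') − ord('A') = 6
'Z': A..Z range, ord('Z') − ord('A') = 25
'X': A..Z range, ord('X') − ord('A') = 23

Answer: 55 24 14 40 38 6 25 23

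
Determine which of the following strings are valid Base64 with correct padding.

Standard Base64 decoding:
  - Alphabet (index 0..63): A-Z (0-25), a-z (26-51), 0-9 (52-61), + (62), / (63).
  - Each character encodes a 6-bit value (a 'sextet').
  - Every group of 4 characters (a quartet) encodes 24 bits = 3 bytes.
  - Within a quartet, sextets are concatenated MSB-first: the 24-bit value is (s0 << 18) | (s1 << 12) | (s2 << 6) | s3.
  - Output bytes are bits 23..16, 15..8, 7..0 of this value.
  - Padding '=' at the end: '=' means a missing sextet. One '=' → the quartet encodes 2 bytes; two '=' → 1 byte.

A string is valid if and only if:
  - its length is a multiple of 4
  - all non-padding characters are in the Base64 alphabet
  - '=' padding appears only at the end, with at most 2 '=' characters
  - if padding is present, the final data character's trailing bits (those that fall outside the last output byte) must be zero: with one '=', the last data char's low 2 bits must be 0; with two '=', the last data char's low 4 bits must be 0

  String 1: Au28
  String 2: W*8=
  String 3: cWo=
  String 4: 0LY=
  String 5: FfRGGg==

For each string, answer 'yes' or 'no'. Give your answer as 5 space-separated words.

String 1: 'Au28' → valid
String 2: 'W*8=' → invalid (bad char(s): ['*'])
String 3: 'cWo=' → valid
String 4: '0LY=' → valid
String 5: 'FfRGGg==' → valid

Answer: yes no yes yes yes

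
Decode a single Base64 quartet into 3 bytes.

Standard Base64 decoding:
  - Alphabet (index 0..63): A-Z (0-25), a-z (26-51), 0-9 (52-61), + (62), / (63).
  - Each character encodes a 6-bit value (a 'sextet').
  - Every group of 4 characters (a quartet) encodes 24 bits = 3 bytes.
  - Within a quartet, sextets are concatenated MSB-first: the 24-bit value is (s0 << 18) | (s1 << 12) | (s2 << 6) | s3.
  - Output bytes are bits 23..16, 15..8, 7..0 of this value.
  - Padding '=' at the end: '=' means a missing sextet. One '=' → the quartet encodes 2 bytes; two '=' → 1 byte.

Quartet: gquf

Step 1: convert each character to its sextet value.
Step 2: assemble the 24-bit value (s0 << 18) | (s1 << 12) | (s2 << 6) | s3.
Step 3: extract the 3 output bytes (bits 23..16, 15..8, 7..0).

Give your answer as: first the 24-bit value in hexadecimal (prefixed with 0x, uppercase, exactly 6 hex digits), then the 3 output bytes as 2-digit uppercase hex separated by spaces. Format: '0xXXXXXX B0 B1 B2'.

Answer: 0x82AB9F 82 AB 9F

Derivation:
Sextets: g=32, q=42, u=46, f=31
24-bit: (32<<18) | (42<<12) | (46<<6) | 31
      = 0x800000 | 0x02A000 | 0x000B80 | 0x00001F
      = 0x82AB9F
Bytes: (v>>16)&0xFF=82, (v>>8)&0xFF=AB, v&0xFF=9F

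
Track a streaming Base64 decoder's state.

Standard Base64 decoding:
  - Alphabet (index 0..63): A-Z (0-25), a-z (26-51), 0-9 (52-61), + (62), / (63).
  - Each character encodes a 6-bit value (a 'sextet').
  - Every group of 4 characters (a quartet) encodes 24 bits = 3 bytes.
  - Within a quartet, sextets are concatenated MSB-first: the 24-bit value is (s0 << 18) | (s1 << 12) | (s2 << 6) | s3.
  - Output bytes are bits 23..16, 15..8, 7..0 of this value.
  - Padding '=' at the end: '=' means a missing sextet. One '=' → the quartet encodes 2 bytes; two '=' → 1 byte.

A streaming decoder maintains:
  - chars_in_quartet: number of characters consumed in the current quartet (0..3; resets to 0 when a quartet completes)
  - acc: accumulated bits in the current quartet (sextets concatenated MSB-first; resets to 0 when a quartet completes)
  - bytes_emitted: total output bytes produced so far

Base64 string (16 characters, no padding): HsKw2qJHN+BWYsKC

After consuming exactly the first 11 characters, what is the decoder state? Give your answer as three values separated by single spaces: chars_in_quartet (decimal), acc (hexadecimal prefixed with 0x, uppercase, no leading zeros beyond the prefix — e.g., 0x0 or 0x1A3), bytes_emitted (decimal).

Answer: 3 0xDF81 6

Derivation:
After char 0 ('H'=7): chars_in_quartet=1 acc=0x7 bytes_emitted=0
After char 1 ('s'=44): chars_in_quartet=2 acc=0x1EC bytes_emitted=0
After char 2 ('K'=10): chars_in_quartet=3 acc=0x7B0A bytes_emitted=0
After char 3 ('w'=48): chars_in_quartet=4 acc=0x1EC2B0 -> emit 1E C2 B0, reset; bytes_emitted=3
After char 4 ('2'=54): chars_in_quartet=1 acc=0x36 bytes_emitted=3
After char 5 ('q'=42): chars_in_quartet=2 acc=0xDAA bytes_emitted=3
After char 6 ('J'=9): chars_in_quartet=3 acc=0x36A89 bytes_emitted=3
After char 7 ('H'=7): chars_in_quartet=4 acc=0xDAA247 -> emit DA A2 47, reset; bytes_emitted=6
After char 8 ('N'=13): chars_in_quartet=1 acc=0xD bytes_emitted=6
After char 9 ('+'=62): chars_in_quartet=2 acc=0x37E bytes_emitted=6
After char 10 ('B'=1): chars_in_quartet=3 acc=0xDF81 bytes_emitted=6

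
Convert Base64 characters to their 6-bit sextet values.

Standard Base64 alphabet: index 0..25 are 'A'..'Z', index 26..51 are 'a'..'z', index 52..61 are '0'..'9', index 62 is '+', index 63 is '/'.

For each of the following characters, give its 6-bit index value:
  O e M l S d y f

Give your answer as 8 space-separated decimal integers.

Answer: 14 30 12 37 18 29 50 31

Derivation:
'O': A..Z range, ord('O') − ord('A') = 14
'e': a..z range, 26 + ord('e') − ord('a') = 30
'M': A..Z range, ord('M') − ord('A') = 12
'l': a..z range, 26 + ord('l') − ord('a') = 37
'S': A..Z range, ord('S') − ord('A') = 18
'd': a..z range, 26 + ord('d') − ord('a') = 29
'y': a..z range, 26 + ord('y') − ord('a') = 50
'f': a..z range, 26 + ord('f') − ord('a') = 31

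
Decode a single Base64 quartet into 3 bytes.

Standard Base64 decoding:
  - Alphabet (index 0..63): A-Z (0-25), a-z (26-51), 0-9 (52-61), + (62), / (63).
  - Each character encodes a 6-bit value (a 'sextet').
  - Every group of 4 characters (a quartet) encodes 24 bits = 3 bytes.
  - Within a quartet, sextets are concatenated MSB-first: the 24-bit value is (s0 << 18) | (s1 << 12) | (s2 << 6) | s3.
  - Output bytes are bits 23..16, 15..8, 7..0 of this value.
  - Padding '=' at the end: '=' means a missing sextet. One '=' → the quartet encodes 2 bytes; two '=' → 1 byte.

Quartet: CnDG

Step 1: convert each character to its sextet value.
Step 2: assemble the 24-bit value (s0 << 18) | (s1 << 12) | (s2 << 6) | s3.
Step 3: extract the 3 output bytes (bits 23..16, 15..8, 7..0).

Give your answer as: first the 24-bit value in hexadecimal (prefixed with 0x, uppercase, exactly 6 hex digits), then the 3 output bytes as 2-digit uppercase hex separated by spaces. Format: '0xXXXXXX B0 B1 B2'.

Sextets: C=2, n=39, D=3, G=6
24-bit: (2<<18) | (39<<12) | (3<<6) | 6
      = 0x080000 | 0x027000 | 0x0000C0 | 0x000006
      = 0x0A70C6
Bytes: (v>>16)&0xFF=0A, (v>>8)&0xFF=70, v&0xFF=C6

Answer: 0x0A70C6 0A 70 C6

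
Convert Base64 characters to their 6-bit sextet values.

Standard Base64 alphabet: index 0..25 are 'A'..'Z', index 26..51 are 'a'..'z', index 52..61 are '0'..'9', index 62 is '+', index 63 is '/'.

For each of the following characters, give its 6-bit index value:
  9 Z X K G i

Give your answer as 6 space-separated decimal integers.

'9': 0..9 range, 52 + ord('9') − ord('0') = 61
'Z': A..Z range, ord('Z') − ord('A') = 25
'X': A..Z range, ord('X') − ord('A') = 23
'K': A..Z range, ord('K') − ord('A') = 10
'G': A..Z range, ord('G') − ord('A') = 6
'i': a..z range, 26 + ord('i') − ord('a') = 34

Answer: 61 25 23 10 6 34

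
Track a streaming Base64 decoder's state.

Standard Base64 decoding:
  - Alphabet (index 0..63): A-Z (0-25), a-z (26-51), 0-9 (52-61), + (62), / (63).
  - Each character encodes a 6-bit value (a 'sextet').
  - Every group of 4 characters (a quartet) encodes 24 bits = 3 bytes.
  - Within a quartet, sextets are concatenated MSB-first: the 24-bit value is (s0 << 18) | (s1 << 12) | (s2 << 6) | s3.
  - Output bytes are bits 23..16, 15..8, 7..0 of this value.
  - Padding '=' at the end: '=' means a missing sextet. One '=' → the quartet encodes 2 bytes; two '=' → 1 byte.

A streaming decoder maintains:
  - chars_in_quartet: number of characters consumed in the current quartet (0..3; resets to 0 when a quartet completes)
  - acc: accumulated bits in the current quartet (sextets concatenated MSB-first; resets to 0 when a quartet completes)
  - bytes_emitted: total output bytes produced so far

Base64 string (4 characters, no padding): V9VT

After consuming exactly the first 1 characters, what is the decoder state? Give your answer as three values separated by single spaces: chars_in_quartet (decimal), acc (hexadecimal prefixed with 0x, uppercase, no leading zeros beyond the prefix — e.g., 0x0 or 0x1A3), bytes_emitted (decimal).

Answer: 1 0x15 0

Derivation:
After char 0 ('V'=21): chars_in_quartet=1 acc=0x15 bytes_emitted=0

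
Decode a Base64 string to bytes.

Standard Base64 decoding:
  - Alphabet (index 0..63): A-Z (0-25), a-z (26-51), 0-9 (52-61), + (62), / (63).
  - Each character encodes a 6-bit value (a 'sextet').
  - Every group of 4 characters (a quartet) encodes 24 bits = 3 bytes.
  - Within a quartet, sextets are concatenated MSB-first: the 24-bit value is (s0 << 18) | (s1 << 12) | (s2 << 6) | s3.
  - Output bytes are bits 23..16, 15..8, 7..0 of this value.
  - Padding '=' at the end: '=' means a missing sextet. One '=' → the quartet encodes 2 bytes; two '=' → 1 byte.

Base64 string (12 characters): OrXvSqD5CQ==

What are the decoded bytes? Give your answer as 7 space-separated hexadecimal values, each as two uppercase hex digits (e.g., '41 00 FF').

Answer: 3A B5 EF 4A A0 F9 09

Derivation:
After char 0 ('O'=14): chars_in_quartet=1 acc=0xE bytes_emitted=0
After char 1 ('r'=43): chars_in_quartet=2 acc=0x3AB bytes_emitted=0
After char 2 ('X'=23): chars_in_quartet=3 acc=0xEAD7 bytes_emitted=0
After char 3 ('v'=47): chars_in_quartet=4 acc=0x3AB5EF -> emit 3A B5 EF, reset; bytes_emitted=3
After char 4 ('S'=18): chars_in_quartet=1 acc=0x12 bytes_emitted=3
After char 5 ('q'=42): chars_in_quartet=2 acc=0x4AA bytes_emitted=3
After char 6 ('D'=3): chars_in_quartet=3 acc=0x12A83 bytes_emitted=3
After char 7 ('5'=57): chars_in_quartet=4 acc=0x4AA0F9 -> emit 4A A0 F9, reset; bytes_emitted=6
After char 8 ('C'=2): chars_in_quartet=1 acc=0x2 bytes_emitted=6
After char 9 ('Q'=16): chars_in_quartet=2 acc=0x90 bytes_emitted=6
Padding '==': partial quartet acc=0x90 -> emit 09; bytes_emitted=7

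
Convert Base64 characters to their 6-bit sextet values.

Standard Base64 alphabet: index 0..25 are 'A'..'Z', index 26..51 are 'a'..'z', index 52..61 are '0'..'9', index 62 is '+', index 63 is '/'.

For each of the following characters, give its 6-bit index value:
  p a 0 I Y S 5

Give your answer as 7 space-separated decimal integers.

'p': a..z range, 26 + ord('p') − ord('a') = 41
'a': a..z range, 26 + ord('a') − ord('a') = 26
'0': 0..9 range, 52 + ord('0') − ord('0') = 52
'I': A..Z range, ord('I') − ord('A') = 8
'Y': A..Z range, ord('Y') − ord('A') = 24
'S': A..Z range, ord('S') − ord('A') = 18
'5': 0..9 range, 52 + ord('5') − ord('0') = 57

Answer: 41 26 52 8 24 18 57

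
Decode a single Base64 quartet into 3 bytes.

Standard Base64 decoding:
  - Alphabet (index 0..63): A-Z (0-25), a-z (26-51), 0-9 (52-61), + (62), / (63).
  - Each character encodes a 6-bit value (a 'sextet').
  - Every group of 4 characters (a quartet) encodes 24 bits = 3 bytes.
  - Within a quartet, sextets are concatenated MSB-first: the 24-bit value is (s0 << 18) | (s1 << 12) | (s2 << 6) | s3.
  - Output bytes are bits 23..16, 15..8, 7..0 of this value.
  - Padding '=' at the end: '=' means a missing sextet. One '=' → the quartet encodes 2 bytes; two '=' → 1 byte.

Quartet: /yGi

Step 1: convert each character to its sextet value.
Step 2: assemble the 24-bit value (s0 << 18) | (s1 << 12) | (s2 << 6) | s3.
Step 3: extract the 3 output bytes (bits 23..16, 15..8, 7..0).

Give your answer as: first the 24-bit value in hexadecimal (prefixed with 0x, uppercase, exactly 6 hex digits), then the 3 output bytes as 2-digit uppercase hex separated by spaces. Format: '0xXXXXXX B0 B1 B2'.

Sextets: /=63, y=50, G=6, i=34
24-bit: (63<<18) | (50<<12) | (6<<6) | 34
      = 0xFC0000 | 0x032000 | 0x000180 | 0x000022
      = 0xFF21A2
Bytes: (v>>16)&0xFF=FF, (v>>8)&0xFF=21, v&0xFF=A2

Answer: 0xFF21A2 FF 21 A2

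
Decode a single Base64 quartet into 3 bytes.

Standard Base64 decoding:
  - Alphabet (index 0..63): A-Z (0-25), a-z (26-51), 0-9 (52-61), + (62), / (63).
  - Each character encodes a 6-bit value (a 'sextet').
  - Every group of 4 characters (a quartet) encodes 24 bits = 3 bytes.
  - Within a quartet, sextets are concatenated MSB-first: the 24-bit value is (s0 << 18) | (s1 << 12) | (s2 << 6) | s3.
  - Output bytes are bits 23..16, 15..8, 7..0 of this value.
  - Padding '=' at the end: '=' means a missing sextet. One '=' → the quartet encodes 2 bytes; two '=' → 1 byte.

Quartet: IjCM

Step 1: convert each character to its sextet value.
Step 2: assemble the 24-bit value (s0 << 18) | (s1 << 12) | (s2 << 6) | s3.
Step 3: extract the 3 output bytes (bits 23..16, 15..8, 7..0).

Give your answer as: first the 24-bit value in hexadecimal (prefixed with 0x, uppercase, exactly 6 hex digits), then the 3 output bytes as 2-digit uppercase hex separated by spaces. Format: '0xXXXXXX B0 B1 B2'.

Answer: 0x22308C 22 30 8C

Derivation:
Sextets: I=8, j=35, C=2, M=12
24-bit: (8<<18) | (35<<12) | (2<<6) | 12
      = 0x200000 | 0x023000 | 0x000080 | 0x00000C
      = 0x22308C
Bytes: (v>>16)&0xFF=22, (v>>8)&0xFF=30, v&0xFF=8C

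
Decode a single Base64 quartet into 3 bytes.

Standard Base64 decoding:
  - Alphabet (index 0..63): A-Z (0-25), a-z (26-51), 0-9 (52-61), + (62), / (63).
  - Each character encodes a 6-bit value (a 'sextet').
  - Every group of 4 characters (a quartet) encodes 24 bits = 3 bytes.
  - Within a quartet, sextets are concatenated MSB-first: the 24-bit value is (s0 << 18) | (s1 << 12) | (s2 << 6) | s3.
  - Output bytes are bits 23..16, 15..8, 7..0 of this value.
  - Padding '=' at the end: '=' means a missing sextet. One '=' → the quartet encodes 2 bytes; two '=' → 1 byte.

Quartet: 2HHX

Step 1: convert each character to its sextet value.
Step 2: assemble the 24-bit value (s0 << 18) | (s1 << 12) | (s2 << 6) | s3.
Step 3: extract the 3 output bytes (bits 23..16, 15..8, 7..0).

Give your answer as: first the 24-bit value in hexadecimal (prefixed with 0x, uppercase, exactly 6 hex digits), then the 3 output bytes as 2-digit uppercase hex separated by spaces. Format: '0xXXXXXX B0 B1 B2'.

Sextets: 2=54, H=7, H=7, X=23
24-bit: (54<<18) | (7<<12) | (7<<6) | 23
      = 0xD80000 | 0x007000 | 0x0001C0 | 0x000017
      = 0xD871D7
Bytes: (v>>16)&0xFF=D8, (v>>8)&0xFF=71, v&0xFF=D7

Answer: 0xD871D7 D8 71 D7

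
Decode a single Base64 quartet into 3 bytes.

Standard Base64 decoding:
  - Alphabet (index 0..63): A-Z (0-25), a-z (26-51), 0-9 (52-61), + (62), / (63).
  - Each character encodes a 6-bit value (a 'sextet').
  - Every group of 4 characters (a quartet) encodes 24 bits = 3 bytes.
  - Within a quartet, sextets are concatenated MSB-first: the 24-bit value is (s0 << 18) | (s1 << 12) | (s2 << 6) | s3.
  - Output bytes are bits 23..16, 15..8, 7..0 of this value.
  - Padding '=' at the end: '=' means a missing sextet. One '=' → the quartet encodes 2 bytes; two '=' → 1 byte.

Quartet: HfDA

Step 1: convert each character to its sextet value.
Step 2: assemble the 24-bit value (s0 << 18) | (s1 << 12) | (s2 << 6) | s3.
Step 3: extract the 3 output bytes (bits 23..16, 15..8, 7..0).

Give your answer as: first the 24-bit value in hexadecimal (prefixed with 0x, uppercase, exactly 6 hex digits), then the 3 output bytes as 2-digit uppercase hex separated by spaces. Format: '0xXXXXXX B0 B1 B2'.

Sextets: H=7, f=31, D=3, A=0
24-bit: (7<<18) | (31<<12) | (3<<6) | 0
      = 0x1C0000 | 0x01F000 | 0x0000C0 | 0x000000
      = 0x1DF0C0
Bytes: (v>>16)&0xFF=1D, (v>>8)&0xFF=F0, v&0xFF=C0

Answer: 0x1DF0C0 1D F0 C0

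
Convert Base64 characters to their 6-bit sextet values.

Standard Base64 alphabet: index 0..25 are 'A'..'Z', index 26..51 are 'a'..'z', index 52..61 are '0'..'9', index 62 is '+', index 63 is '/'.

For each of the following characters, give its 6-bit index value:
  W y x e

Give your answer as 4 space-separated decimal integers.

'W': A..Z range, ord('W') − ord('A') = 22
'y': a..z range, 26 + ord('y') − ord('a') = 50
'x': a..z range, 26 + ord('x') − ord('a') = 49
'e': a..z range, 26 + ord('e') − ord('a') = 30

Answer: 22 50 49 30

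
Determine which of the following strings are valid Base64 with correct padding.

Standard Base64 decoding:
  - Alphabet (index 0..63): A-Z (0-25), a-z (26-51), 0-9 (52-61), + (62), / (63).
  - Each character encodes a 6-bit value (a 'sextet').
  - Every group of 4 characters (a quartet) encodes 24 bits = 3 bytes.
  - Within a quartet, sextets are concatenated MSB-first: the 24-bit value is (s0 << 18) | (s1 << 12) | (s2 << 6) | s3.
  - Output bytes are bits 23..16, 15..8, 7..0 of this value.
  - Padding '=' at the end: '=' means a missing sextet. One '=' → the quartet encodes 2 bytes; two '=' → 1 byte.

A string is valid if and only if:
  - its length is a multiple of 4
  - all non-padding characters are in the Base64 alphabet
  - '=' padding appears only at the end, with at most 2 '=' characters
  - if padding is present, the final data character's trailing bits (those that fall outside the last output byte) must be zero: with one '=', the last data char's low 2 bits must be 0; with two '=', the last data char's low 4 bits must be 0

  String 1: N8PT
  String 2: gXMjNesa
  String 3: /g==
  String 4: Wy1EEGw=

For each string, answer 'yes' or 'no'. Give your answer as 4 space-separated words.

String 1: 'N8PT' → valid
String 2: 'gXMjNesa' → valid
String 3: '/g==' → valid
String 4: 'Wy1EEGw=' → valid

Answer: yes yes yes yes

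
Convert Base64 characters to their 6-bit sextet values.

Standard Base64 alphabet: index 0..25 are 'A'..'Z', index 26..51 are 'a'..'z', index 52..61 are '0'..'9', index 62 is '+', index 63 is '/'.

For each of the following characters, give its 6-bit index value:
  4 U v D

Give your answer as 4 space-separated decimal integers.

Answer: 56 20 47 3

Derivation:
'4': 0..9 range, 52 + ord('4') − ord('0') = 56
'U': A..Z range, ord('U') − ord('A') = 20
'v': a..z range, 26 + ord('v') − ord('a') = 47
'D': A..Z range, ord('D') − ord('A') = 3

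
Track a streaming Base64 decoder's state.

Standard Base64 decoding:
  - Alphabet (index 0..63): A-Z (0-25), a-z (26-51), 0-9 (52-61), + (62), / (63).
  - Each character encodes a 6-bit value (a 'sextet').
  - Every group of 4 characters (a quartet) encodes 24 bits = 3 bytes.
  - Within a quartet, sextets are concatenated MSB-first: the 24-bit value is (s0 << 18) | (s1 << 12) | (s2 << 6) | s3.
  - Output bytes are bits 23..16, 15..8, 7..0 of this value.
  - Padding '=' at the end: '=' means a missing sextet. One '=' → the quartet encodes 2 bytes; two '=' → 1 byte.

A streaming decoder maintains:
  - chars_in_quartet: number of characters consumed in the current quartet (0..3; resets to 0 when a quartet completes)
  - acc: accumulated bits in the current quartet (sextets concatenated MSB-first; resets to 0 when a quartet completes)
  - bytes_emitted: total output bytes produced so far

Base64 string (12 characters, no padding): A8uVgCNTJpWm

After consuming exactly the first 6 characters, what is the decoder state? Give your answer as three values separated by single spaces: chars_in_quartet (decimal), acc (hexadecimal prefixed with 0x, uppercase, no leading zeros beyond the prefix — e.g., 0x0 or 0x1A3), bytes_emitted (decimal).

After char 0 ('A'=0): chars_in_quartet=1 acc=0x0 bytes_emitted=0
After char 1 ('8'=60): chars_in_quartet=2 acc=0x3C bytes_emitted=0
After char 2 ('u'=46): chars_in_quartet=3 acc=0xF2E bytes_emitted=0
After char 3 ('V'=21): chars_in_quartet=4 acc=0x3CB95 -> emit 03 CB 95, reset; bytes_emitted=3
After char 4 ('g'=32): chars_in_quartet=1 acc=0x20 bytes_emitted=3
After char 5 ('C'=2): chars_in_quartet=2 acc=0x802 bytes_emitted=3

Answer: 2 0x802 3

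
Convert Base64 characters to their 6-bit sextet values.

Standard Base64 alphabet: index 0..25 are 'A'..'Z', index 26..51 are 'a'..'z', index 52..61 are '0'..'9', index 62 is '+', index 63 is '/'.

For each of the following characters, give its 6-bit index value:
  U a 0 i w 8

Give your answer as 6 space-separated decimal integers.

Answer: 20 26 52 34 48 60

Derivation:
'U': A..Z range, ord('U') − ord('A') = 20
'a': a..z range, 26 + ord('a') − ord('a') = 26
'0': 0..9 range, 52 + ord('0') − ord('0') = 52
'i': a..z range, 26 + ord('i') − ord('a') = 34
'w': a..z range, 26 + ord('w') − ord('a') = 48
'8': 0..9 range, 52 + ord('8') − ord('0') = 60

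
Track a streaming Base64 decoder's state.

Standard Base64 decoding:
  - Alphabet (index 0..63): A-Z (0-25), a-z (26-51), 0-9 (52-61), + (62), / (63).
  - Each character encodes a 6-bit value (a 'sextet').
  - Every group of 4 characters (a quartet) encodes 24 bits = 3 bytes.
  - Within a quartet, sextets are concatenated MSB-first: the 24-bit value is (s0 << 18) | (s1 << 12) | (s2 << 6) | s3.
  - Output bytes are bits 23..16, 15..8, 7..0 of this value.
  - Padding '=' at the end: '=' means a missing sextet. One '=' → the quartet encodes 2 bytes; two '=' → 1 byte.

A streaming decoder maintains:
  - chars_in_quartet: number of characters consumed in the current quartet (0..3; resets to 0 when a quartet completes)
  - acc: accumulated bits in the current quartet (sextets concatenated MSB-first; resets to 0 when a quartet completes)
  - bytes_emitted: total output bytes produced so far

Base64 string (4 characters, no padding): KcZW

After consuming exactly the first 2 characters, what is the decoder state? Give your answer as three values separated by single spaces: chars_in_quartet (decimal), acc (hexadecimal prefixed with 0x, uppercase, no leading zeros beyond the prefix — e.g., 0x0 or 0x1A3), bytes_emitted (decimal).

Answer: 2 0x29C 0

Derivation:
After char 0 ('K'=10): chars_in_quartet=1 acc=0xA bytes_emitted=0
After char 1 ('c'=28): chars_in_quartet=2 acc=0x29C bytes_emitted=0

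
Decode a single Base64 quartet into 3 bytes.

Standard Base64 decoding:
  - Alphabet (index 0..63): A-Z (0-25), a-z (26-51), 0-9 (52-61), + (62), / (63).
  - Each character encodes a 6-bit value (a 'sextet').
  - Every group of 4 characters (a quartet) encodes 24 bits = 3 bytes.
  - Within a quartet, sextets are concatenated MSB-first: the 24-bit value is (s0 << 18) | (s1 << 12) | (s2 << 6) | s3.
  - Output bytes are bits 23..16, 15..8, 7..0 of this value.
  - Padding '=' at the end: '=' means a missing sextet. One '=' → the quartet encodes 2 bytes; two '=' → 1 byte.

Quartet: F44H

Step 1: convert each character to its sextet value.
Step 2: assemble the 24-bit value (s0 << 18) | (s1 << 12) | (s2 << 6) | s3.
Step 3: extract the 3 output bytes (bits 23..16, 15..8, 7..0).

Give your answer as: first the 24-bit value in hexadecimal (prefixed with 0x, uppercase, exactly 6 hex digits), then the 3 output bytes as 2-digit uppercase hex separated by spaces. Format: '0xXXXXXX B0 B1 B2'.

Sextets: F=5, 4=56, 4=56, H=7
24-bit: (5<<18) | (56<<12) | (56<<6) | 7
      = 0x140000 | 0x038000 | 0x000E00 | 0x000007
      = 0x178E07
Bytes: (v>>16)&0xFF=17, (v>>8)&0xFF=8E, v&0xFF=07

Answer: 0x178E07 17 8E 07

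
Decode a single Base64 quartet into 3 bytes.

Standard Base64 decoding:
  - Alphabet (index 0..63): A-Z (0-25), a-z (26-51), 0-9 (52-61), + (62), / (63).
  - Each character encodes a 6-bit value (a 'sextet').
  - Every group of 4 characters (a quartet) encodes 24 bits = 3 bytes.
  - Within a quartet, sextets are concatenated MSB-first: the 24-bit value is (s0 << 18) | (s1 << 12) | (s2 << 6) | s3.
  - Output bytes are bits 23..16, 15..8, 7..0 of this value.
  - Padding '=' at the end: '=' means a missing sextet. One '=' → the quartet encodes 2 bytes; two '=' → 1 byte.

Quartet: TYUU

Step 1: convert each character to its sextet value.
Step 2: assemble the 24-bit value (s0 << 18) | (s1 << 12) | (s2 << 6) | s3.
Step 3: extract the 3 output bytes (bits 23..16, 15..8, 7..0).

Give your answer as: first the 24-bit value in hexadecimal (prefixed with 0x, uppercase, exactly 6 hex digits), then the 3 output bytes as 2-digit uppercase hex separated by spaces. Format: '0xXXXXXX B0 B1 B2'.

Answer: 0x4D8514 4D 85 14

Derivation:
Sextets: T=19, Y=24, U=20, U=20
24-bit: (19<<18) | (24<<12) | (20<<6) | 20
      = 0x4C0000 | 0x018000 | 0x000500 | 0x000014
      = 0x4D8514
Bytes: (v>>16)&0xFF=4D, (v>>8)&0xFF=85, v&0xFF=14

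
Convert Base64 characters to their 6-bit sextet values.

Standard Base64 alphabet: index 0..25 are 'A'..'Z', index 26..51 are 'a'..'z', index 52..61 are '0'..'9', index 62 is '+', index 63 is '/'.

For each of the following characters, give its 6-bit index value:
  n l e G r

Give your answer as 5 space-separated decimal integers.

'n': a..z range, 26 + ord('n') − ord('a') = 39
'l': a..z range, 26 + ord('l') − ord('a') = 37
'e': a..z range, 26 + ord('e') − ord('a') = 30
'G': A..Z range, ord('G') − ord('A') = 6
'r': a..z range, 26 + ord('r') − ord('a') = 43

Answer: 39 37 30 6 43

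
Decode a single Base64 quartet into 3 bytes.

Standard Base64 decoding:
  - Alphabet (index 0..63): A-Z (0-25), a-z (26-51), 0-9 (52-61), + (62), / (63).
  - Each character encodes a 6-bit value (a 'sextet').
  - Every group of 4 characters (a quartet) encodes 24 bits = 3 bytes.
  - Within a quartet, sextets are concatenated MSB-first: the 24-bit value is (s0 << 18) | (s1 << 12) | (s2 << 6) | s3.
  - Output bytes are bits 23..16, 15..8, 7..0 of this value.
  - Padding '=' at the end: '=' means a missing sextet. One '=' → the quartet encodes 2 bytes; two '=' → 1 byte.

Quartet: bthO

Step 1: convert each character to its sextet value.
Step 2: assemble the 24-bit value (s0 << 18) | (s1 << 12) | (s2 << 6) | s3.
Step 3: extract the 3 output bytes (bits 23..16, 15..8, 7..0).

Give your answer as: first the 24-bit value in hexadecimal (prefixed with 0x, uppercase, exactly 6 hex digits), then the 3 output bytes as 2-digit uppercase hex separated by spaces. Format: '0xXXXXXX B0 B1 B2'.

Answer: 0x6ED84E 6E D8 4E

Derivation:
Sextets: b=27, t=45, h=33, O=14
24-bit: (27<<18) | (45<<12) | (33<<6) | 14
      = 0x6C0000 | 0x02D000 | 0x000840 | 0x00000E
      = 0x6ED84E
Bytes: (v>>16)&0xFF=6E, (v>>8)&0xFF=D8, v&0xFF=4E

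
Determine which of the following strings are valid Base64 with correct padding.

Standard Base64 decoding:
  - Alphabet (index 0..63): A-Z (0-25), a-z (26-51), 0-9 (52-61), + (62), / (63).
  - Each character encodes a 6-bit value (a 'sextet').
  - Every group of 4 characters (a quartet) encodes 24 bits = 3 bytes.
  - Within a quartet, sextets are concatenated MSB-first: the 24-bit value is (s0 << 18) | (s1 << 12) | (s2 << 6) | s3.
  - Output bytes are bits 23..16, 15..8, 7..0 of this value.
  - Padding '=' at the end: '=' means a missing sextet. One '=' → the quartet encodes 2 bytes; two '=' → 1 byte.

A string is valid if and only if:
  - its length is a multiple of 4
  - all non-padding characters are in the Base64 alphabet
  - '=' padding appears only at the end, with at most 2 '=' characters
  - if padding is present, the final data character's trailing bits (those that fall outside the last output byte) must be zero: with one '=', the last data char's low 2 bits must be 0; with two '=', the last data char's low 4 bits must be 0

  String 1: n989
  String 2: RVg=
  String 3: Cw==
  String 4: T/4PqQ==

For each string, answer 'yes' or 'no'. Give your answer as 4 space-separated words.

Answer: yes yes yes yes

Derivation:
String 1: 'n989' → valid
String 2: 'RVg=' → valid
String 3: 'Cw==' → valid
String 4: 'T/4PqQ==' → valid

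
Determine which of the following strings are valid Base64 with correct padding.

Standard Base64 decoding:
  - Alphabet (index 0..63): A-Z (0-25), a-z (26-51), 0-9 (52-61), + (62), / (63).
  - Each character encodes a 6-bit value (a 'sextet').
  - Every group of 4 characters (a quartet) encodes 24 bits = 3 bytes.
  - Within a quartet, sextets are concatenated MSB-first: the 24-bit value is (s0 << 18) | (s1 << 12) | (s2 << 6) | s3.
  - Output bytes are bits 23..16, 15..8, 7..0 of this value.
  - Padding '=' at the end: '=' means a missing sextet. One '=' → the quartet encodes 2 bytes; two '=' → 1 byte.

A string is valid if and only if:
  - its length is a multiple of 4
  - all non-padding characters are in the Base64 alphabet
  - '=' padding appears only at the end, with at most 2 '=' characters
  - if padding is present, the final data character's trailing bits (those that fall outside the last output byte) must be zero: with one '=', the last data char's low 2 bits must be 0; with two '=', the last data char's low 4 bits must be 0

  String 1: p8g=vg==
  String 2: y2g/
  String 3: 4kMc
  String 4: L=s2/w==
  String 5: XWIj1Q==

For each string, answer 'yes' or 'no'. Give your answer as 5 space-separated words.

String 1: 'p8g=vg==' → invalid (bad char(s): ['=']; '=' in middle)
String 2: 'y2g/' → valid
String 3: '4kMc' → valid
String 4: 'L=s2/w==' → invalid (bad char(s): ['=']; '=' in middle)
String 5: 'XWIj1Q==' → valid

Answer: no yes yes no yes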